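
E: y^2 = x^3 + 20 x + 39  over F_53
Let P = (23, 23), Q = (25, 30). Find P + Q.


P != Q, so use the chord formula.
s = (y2 - y1) / (x2 - x1) = (7) / (2) mod 53 = 30
x3 = s^2 - x1 - x2 mod 53 = 30^2 - 23 - 25 = 4
y3 = s (x1 - x3) - y1 mod 53 = 30 * (23 - 4) - 23 = 17

P + Q = (4, 17)


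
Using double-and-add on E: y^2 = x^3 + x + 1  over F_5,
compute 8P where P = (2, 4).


k = 8 = 1000_2 (binary, LSB first: 0001)
Double-and-add from P = (2, 4):
  bit 0 = 0: acc unchanged = O
  bit 1 = 0: acc unchanged = O
  bit 2 = 0: acc unchanged = O
  bit 3 = 1: acc = O + (2, 1) = (2, 1)

8P = (2, 1)


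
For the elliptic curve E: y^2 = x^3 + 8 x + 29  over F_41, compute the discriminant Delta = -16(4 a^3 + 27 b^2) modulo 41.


4 a^3 + 27 b^2 = 4*8^3 + 27*29^2 = 2048 + 22707 = 24755
Delta = -16 * (24755) = -396080
Delta mod 41 = 21

Delta = 21 (mod 41)


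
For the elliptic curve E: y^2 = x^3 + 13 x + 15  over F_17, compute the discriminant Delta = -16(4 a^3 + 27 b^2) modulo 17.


4 a^3 + 27 b^2 = 4*13^3 + 27*15^2 = 8788 + 6075 = 14863
Delta = -16 * (14863) = -237808
Delta mod 17 = 5

Delta = 5 (mod 17)


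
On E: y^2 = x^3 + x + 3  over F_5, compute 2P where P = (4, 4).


Doubling: s = (3 x1^2 + a) / (2 y1)
s = (3*4^2 + 1) / (2*4) mod 5 = 3
x3 = s^2 - 2 x1 mod 5 = 3^2 - 2*4 = 1
y3 = s (x1 - x3) - y1 mod 5 = 3 * (4 - 1) - 4 = 0

2P = (1, 0)


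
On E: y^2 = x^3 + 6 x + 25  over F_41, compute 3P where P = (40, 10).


k = 3 = 11_2 (binary, LSB first: 11)
Double-and-add from P = (40, 10):
  bit 0 = 1: acc = O + (40, 10) = (40, 10)
  bit 1 = 1: acc = (40, 10) + (39, 13) = (12, 29)

3P = (12, 29)


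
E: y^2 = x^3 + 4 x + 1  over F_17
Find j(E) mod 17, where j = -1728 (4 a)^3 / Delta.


Delta = -16(4 a^3 + 27 b^2) mod 17 = 11
-1728 * (4 a)^3 = -1728 * (4*4)^3 mod 17 = 11
j = 11 * 11^(-1) mod 17 = 1

j = 1 (mod 17)


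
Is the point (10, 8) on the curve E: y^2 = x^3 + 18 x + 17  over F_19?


Check whether y^2 = x^3 + 18 x + 17 (mod 19) for (x, y) = (10, 8).
LHS: y^2 = 8^2 mod 19 = 7
RHS: x^3 + 18 x + 17 = 10^3 + 18*10 + 17 mod 19 = 0
LHS != RHS

No, not on the curve


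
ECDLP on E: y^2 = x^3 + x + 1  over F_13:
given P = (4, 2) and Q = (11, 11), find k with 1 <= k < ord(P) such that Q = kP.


Enumerate multiples of P until we hit Q = (11, 11):
  1P = (4, 2)
  2P = (8, 1)
  3P = (10, 6)
  4P = (11, 2)
  5P = (11, 11)
Match found at i = 5.

k = 5


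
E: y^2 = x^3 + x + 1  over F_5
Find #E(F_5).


For each x in F_5, count y with y^2 = x^3 + 1 x + 1 mod 5:
  x = 0: RHS = 1, y in [1, 4]  -> 2 point(s)
  x = 2: RHS = 1, y in [1, 4]  -> 2 point(s)
  x = 3: RHS = 1, y in [1, 4]  -> 2 point(s)
  x = 4: RHS = 4, y in [2, 3]  -> 2 point(s)
Affine points: 8. Add the point at infinity: total = 9.

#E(F_5) = 9


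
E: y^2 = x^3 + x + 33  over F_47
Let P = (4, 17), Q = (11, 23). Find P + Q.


P != Q, so use the chord formula.
s = (y2 - y1) / (x2 - x1) = (6) / (7) mod 47 = 21
x3 = s^2 - x1 - x2 mod 47 = 21^2 - 4 - 11 = 3
y3 = s (x1 - x3) - y1 mod 47 = 21 * (4 - 3) - 17 = 4

P + Q = (3, 4)


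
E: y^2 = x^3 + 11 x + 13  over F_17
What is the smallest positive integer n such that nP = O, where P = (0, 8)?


Compute successive multiples of P until we hit O:
  1P = (0, 8)
  2P = (2, 14)
  3P = (7, 5)
  4P = (14, 15)
  5P = (16, 1)
  6P = (16, 16)
  7P = (14, 2)
  8P = (7, 12)
  ... (continuing to 11P)
  11P = O

ord(P) = 11


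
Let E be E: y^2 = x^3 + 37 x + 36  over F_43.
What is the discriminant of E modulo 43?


4 a^3 + 27 b^2 = 4*37^3 + 27*36^2 = 202612 + 34992 = 237604
Delta = -16 * (237604) = -3801664
Delta mod 43 = 9

Delta = 9 (mod 43)


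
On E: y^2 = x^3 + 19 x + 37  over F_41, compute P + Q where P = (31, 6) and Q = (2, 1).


P != Q, so use the chord formula.
s = (y2 - y1) / (x2 - x1) = (36) / (12) mod 41 = 3
x3 = s^2 - x1 - x2 mod 41 = 3^2 - 31 - 2 = 17
y3 = s (x1 - x3) - y1 mod 41 = 3 * (31 - 17) - 6 = 36

P + Q = (17, 36)


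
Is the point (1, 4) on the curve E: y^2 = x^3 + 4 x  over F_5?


Check whether y^2 = x^3 + 4 x + 0 (mod 5) for (x, y) = (1, 4).
LHS: y^2 = 4^2 mod 5 = 1
RHS: x^3 + 4 x + 0 = 1^3 + 4*1 + 0 mod 5 = 0
LHS != RHS

No, not on the curve


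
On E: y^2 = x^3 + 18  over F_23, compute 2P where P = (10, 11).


Doubling: s = (3 x1^2 + a) / (2 y1)
s = (3*10^2 + 0) / (2*11) mod 23 = 22
x3 = s^2 - 2 x1 mod 23 = 22^2 - 2*10 = 4
y3 = s (x1 - x3) - y1 mod 23 = 22 * (10 - 4) - 11 = 6

2P = (4, 6)


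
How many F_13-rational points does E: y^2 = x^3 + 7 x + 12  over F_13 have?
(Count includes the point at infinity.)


For each x in F_13, count y with y^2 = x^3 + 7 x + 12 mod 13:
  x = 0: RHS = 12, y in [5, 8]  -> 2 point(s)
  x = 4: RHS = 0, y in [0]  -> 1 point(s)
  x = 5: RHS = 3, y in [4, 9]  -> 2 point(s)
  x = 6: RHS = 10, y in [6, 7]  -> 2 point(s)
  x = 7: RHS = 1, y in [1, 12]  -> 2 point(s)
  x = 10: RHS = 3, y in [4, 9]  -> 2 point(s)
  x = 11: RHS = 3, y in [4, 9]  -> 2 point(s)
  x = 12: RHS = 4, y in [2, 11]  -> 2 point(s)
Affine points: 15. Add the point at infinity: total = 16.

#E(F_13) = 16


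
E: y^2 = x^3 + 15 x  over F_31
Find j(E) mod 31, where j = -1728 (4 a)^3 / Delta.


Delta = -16(4 a^3 + 27 b^2) mod 31 = 8
-1728 * (4 a)^3 = -1728 * (4*15)^3 mod 31 = 29
j = 29 * 8^(-1) mod 31 = 23

j = 23 (mod 31)


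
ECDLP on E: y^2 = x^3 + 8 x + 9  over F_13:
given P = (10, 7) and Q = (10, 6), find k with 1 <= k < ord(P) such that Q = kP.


Enumerate multiples of P until we hit Q = (10, 6):
  1P = (10, 7)
  2P = (9, 2)
  3P = (6, 0)
  4P = (9, 11)
  5P = (10, 6)
Match found at i = 5.

k = 5


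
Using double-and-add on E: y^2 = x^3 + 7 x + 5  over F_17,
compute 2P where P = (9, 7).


k = 2 = 10_2 (binary, LSB first: 01)
Double-and-add from P = (9, 7):
  bit 0 = 0: acc unchanged = O
  bit 1 = 1: acc = O + (15, 0) = (15, 0)

2P = (15, 0)


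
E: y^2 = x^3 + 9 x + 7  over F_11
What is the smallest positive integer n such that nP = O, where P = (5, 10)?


Compute successive multiples of P until we hit O:
  1P = (5, 10)
  2P = (5, 1)
  3P = O

ord(P) = 3


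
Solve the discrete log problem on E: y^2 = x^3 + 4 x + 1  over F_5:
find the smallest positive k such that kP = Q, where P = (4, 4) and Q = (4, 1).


Enumerate multiples of P until we hit Q = (4, 1):
  1P = (4, 4)
  2P = (3, 0)
  3P = (4, 1)
Match found at i = 3.

k = 3


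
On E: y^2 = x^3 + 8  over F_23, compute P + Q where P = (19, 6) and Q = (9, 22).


P != Q, so use the chord formula.
s = (y2 - y1) / (x2 - x1) = (16) / (13) mod 23 = 3
x3 = s^2 - x1 - x2 mod 23 = 3^2 - 19 - 9 = 4
y3 = s (x1 - x3) - y1 mod 23 = 3 * (19 - 4) - 6 = 16

P + Q = (4, 16)


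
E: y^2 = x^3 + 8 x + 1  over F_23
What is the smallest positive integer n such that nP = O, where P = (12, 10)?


Compute successive multiples of P until we hit O:
  1P = (12, 10)
  2P = (0, 1)
  3P = (13, 18)
  4P = (16, 4)
  5P = (3, 11)
  6P = (10, 0)
  7P = (3, 12)
  8P = (16, 19)
  ... (continuing to 12P)
  12P = O

ord(P) = 12


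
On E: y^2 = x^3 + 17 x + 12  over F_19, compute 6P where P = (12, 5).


k = 6 = 110_2 (binary, LSB first: 011)
Double-and-add from P = (12, 5):
  bit 0 = 0: acc unchanged = O
  bit 1 = 1: acc = O + (1, 12) = (1, 12)
  bit 2 = 1: acc = (1, 12) + (14, 12) = (4, 7)

6P = (4, 7)


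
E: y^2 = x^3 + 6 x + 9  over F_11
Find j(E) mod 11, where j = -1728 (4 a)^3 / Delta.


Delta = -16(4 a^3 + 27 b^2) mod 11 = 2
-1728 * (4 a)^3 = -1728 * (4*6)^3 mod 11 = 3
j = 3 * 2^(-1) mod 11 = 7

j = 7 (mod 11)


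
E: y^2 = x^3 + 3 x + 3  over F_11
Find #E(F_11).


For each x in F_11, count y with y^2 = x^3 + 3 x + 3 mod 11:
  x = 0: RHS = 3, y in [5, 6]  -> 2 point(s)
  x = 5: RHS = 0, y in [0]  -> 1 point(s)
  x = 7: RHS = 4, y in [2, 9]  -> 2 point(s)
  x = 8: RHS = 0, y in [0]  -> 1 point(s)
  x = 9: RHS = 0, y in [0]  -> 1 point(s)
Affine points: 7. Add the point at infinity: total = 8.

#E(F_11) = 8


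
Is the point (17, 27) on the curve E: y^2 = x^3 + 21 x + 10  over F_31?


Check whether y^2 = x^3 + 21 x + 10 (mod 31) for (x, y) = (17, 27).
LHS: y^2 = 27^2 mod 31 = 16
RHS: x^3 + 21 x + 10 = 17^3 + 21*17 + 10 mod 31 = 10
LHS != RHS

No, not on the curve


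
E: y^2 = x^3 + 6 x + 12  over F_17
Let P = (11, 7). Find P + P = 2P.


Doubling: s = (3 x1^2 + a) / (2 y1)
s = (3*11^2 + 6) / (2*7) mod 17 = 13
x3 = s^2 - 2 x1 mod 17 = 13^2 - 2*11 = 11
y3 = s (x1 - x3) - y1 mod 17 = 13 * (11 - 11) - 7 = 10

2P = (11, 10)


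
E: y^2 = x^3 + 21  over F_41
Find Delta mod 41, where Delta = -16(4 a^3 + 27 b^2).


4 a^3 + 27 b^2 = 4*0^3 + 27*21^2 = 0 + 11907 = 11907
Delta = -16 * (11907) = -190512
Delta mod 41 = 15

Delta = 15 (mod 41)


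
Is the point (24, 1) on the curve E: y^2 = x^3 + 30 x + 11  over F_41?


Check whether y^2 = x^3 + 30 x + 11 (mod 41) for (x, y) = (24, 1).
LHS: y^2 = 1^2 mod 41 = 1
RHS: x^3 + 30 x + 11 = 24^3 + 30*24 + 11 mod 41 = 0
LHS != RHS

No, not on the curve


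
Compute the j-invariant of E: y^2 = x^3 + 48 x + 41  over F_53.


Delta = -16(4 a^3 + 27 b^2) mod 53 = 11
-1728 * (4 a)^3 = -1728 * (4*48)^3 mod 53 = 10
j = 10 * 11^(-1) mod 53 = 25

j = 25 (mod 53)


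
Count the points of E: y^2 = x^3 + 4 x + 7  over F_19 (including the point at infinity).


For each x in F_19, count y with y^2 = x^3 + 4 x + 7 mod 19:
  x = 0: RHS = 7, y in [8, 11]  -> 2 point(s)
  x = 2: RHS = 4, y in [2, 17]  -> 2 point(s)
  x = 4: RHS = 11, y in [7, 12]  -> 2 point(s)
  x = 5: RHS = 0, y in [0]  -> 1 point(s)
  x = 6: RHS = 0, y in [0]  -> 1 point(s)
  x = 7: RHS = 17, y in [6, 13]  -> 2 point(s)
  x = 8: RHS = 0, y in [0]  -> 1 point(s)
  x = 12: RHS = 16, y in [4, 15]  -> 2 point(s)
  x = 16: RHS = 6, y in [5, 14]  -> 2 point(s)
Affine points: 15. Add the point at infinity: total = 16.

#E(F_19) = 16


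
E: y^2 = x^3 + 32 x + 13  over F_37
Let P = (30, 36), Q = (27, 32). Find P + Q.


P != Q, so use the chord formula.
s = (y2 - y1) / (x2 - x1) = (33) / (34) mod 37 = 26
x3 = s^2 - x1 - x2 mod 37 = 26^2 - 30 - 27 = 27
y3 = s (x1 - x3) - y1 mod 37 = 26 * (30 - 27) - 36 = 5

P + Q = (27, 5)


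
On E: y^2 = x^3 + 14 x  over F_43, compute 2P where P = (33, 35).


Doubling: s = (3 x1^2 + a) / (2 y1)
s = (3*33^2 + 14) / (2*35) mod 43 = 18
x3 = s^2 - 2 x1 mod 43 = 18^2 - 2*33 = 0
y3 = s (x1 - x3) - y1 mod 43 = 18 * (33 - 0) - 35 = 0

2P = (0, 0)


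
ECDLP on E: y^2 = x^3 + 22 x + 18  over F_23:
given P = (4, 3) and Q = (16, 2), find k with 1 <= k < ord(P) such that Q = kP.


Enumerate multiples of P until we hit Q = (16, 2):
  1P = (4, 3)
  2P = (8, 4)
  3P = (1, 15)
  4P = (11, 2)
  5P = (16, 2)
Match found at i = 5.

k = 5


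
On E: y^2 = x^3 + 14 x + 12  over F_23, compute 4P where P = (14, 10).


k = 4 = 100_2 (binary, LSB first: 001)
Double-and-add from P = (14, 10):
  bit 0 = 0: acc unchanged = O
  bit 1 = 0: acc unchanged = O
  bit 2 = 1: acc = O + (9, 4) = (9, 4)

4P = (9, 4)


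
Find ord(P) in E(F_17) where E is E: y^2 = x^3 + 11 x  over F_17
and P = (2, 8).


Compute successive multiples of P until we hit O:
  1P = (2, 8)
  2P = (15, 2)
  3P = (15, 15)
  4P = (2, 9)
  5P = O

ord(P) = 5


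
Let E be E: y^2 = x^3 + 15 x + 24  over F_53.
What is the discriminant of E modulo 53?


4 a^3 + 27 b^2 = 4*15^3 + 27*24^2 = 13500 + 15552 = 29052
Delta = -16 * (29052) = -464832
Delta mod 53 = 31

Delta = 31 (mod 53)


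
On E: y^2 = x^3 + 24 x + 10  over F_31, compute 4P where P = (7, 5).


k = 4 = 100_2 (binary, LSB first: 001)
Double-and-add from P = (7, 5):
  bit 0 = 0: acc unchanged = O
  bit 1 = 0: acc unchanged = O
  bit 2 = 1: acc = O + (13, 15) = (13, 15)

4P = (13, 15)


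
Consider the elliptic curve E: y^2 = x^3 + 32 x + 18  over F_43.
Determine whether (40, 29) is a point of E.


Check whether y^2 = x^3 + 32 x + 18 (mod 43) for (x, y) = (40, 29).
LHS: y^2 = 29^2 mod 43 = 24
RHS: x^3 + 32 x + 18 = 40^3 + 32*40 + 18 mod 43 = 24
LHS = RHS

Yes, on the curve


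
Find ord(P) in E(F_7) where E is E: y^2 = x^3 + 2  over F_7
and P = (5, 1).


Compute successive multiples of P until we hit O:
  1P = (5, 1)
  2P = (5, 6)
  3P = O

ord(P) = 3


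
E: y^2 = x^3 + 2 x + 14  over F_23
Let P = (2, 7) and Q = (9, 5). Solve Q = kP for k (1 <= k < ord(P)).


Enumerate multiples of P until we hit Q = (9, 5):
  1P = (2, 7)
  2P = (20, 21)
  3P = (7, 7)
  4P = (14, 16)
  5P = (9, 5)
Match found at i = 5.

k = 5


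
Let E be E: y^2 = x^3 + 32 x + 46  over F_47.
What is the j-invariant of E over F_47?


Delta = -16(4 a^3 + 27 b^2) mod 47 = 26
-1728 * (4 a)^3 = -1728 * (4*32)^3 mod 47 = 38
j = 38 * 26^(-1) mod 47 = 34

j = 34 (mod 47)


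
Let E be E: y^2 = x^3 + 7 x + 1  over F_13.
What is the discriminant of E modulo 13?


4 a^3 + 27 b^2 = 4*7^3 + 27*1^2 = 1372 + 27 = 1399
Delta = -16 * (1399) = -22384
Delta mod 13 = 2

Delta = 2 (mod 13)


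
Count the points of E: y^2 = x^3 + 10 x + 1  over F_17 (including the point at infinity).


For each x in F_17, count y with y^2 = x^3 + 10 x + 1 mod 17:
  x = 0: RHS = 1, y in [1, 16]  -> 2 point(s)
  x = 8: RHS = 15, y in [7, 10]  -> 2 point(s)
  x = 9: RHS = 4, y in [2, 15]  -> 2 point(s)
  x = 10: RHS = 13, y in [8, 9]  -> 2 point(s)
  x = 12: RHS = 13, y in [8, 9]  -> 2 point(s)
  x = 13: RHS = 16, y in [4, 13]  -> 2 point(s)
Affine points: 12. Add the point at infinity: total = 13.

#E(F_17) = 13


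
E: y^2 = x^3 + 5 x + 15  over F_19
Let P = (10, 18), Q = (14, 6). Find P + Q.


P != Q, so use the chord formula.
s = (y2 - y1) / (x2 - x1) = (7) / (4) mod 19 = 16
x3 = s^2 - x1 - x2 mod 19 = 16^2 - 10 - 14 = 4
y3 = s (x1 - x3) - y1 mod 19 = 16 * (10 - 4) - 18 = 2

P + Q = (4, 2)


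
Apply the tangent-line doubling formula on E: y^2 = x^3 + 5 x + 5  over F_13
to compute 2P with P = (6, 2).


Doubling: s = (3 x1^2 + a) / (2 y1)
s = (3*6^2 + 5) / (2*2) mod 13 = 12
x3 = s^2 - 2 x1 mod 13 = 12^2 - 2*6 = 2
y3 = s (x1 - x3) - y1 mod 13 = 12 * (6 - 2) - 2 = 7

2P = (2, 7)


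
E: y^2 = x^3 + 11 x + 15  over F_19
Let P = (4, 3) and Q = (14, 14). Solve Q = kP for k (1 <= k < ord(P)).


Enumerate multiples of P until we hit Q = (14, 14):
  1P = (4, 3)
  2P = (9, 8)
  3P = (7, 13)
  4P = (17, 17)
  5P = (14, 14)
Match found at i = 5.

k = 5


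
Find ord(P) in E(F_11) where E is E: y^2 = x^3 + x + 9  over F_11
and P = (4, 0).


Compute successive multiples of P until we hit O:
  1P = (4, 0)
  2P = O

ord(P) = 2


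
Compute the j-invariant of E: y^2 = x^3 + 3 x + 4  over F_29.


Delta = -16(4 a^3 + 27 b^2) mod 29 = 2
-1728 * (4 a)^3 = -1728 * (4*3)^3 mod 29 = 1
j = 1 * 2^(-1) mod 29 = 15

j = 15 (mod 29)


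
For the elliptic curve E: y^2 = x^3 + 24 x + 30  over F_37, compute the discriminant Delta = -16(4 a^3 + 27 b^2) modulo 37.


4 a^3 + 27 b^2 = 4*24^3 + 27*30^2 = 55296 + 24300 = 79596
Delta = -16 * (79596) = -1273536
Delta mod 37 = 4

Delta = 4 (mod 37)


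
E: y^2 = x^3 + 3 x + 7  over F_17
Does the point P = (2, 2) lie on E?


Check whether y^2 = x^3 + 3 x + 7 (mod 17) for (x, y) = (2, 2).
LHS: y^2 = 2^2 mod 17 = 4
RHS: x^3 + 3 x + 7 = 2^3 + 3*2 + 7 mod 17 = 4
LHS = RHS

Yes, on the curve


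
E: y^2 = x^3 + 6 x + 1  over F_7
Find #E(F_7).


For each x in F_7, count y with y^2 = x^3 + 6 x + 1 mod 7:
  x = 0: RHS = 1, y in [1, 6]  -> 2 point(s)
  x = 1: RHS = 1, y in [1, 6]  -> 2 point(s)
  x = 2: RHS = 0, y in [0]  -> 1 point(s)
  x = 3: RHS = 4, y in [2, 5]  -> 2 point(s)
  x = 5: RHS = 2, y in [3, 4]  -> 2 point(s)
  x = 6: RHS = 1, y in [1, 6]  -> 2 point(s)
Affine points: 11. Add the point at infinity: total = 12.

#E(F_7) = 12


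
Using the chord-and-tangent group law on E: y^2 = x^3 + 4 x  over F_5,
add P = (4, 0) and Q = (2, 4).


P != Q, so use the chord formula.
s = (y2 - y1) / (x2 - x1) = (4) / (3) mod 5 = 3
x3 = s^2 - x1 - x2 mod 5 = 3^2 - 4 - 2 = 3
y3 = s (x1 - x3) - y1 mod 5 = 3 * (4 - 3) - 0 = 3

P + Q = (3, 3)


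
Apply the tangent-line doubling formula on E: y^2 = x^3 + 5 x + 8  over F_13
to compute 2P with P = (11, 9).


Doubling: s = (3 x1^2 + a) / (2 y1)
s = (3*11^2 + 5) / (2*9) mod 13 = 6
x3 = s^2 - 2 x1 mod 13 = 6^2 - 2*11 = 1
y3 = s (x1 - x3) - y1 mod 13 = 6 * (11 - 1) - 9 = 12

2P = (1, 12)


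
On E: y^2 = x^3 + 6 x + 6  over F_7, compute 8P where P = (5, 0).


k = 8 = 1000_2 (binary, LSB first: 0001)
Double-and-add from P = (5, 0):
  bit 0 = 0: acc unchanged = O
  bit 1 = 0: acc unchanged = O
  bit 2 = 0: acc unchanged = O
  bit 3 = 1: acc = O + O = O

8P = O


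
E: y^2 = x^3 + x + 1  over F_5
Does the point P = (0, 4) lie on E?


Check whether y^2 = x^3 + 1 x + 1 (mod 5) for (x, y) = (0, 4).
LHS: y^2 = 4^2 mod 5 = 1
RHS: x^3 + 1 x + 1 = 0^3 + 1*0 + 1 mod 5 = 1
LHS = RHS

Yes, on the curve


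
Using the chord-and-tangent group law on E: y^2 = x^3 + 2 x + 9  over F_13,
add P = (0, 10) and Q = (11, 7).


P != Q, so use the chord formula.
s = (y2 - y1) / (x2 - x1) = (10) / (11) mod 13 = 8
x3 = s^2 - x1 - x2 mod 13 = 8^2 - 0 - 11 = 1
y3 = s (x1 - x3) - y1 mod 13 = 8 * (0 - 1) - 10 = 8

P + Q = (1, 8)


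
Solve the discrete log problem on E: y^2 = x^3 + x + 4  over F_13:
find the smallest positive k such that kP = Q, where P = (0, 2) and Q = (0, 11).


Enumerate multiples of P until we hit Q = (0, 11):
  1P = (0, 2)
  2P = (9, 12)
  3P = (7, 9)
  4P = (7, 4)
  5P = (9, 1)
  6P = (0, 11)
Match found at i = 6.

k = 6


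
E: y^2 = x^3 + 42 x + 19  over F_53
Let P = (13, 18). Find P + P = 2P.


Doubling: s = (3 x1^2 + a) / (2 y1)
s = (3*13^2 + 42) / (2*18) mod 53 = 2
x3 = s^2 - 2 x1 mod 53 = 2^2 - 2*13 = 31
y3 = s (x1 - x3) - y1 mod 53 = 2 * (13 - 31) - 18 = 52

2P = (31, 52)


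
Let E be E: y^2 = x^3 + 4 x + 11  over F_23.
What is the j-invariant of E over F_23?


Delta = -16(4 a^3 + 27 b^2) mod 23 = 5
-1728 * (4 a)^3 = -1728 * (4*4)^3 mod 23 = 17
j = 17 * 5^(-1) mod 23 = 8

j = 8 (mod 23)


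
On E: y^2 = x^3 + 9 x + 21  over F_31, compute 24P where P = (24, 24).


k = 24 = 11000_2 (binary, LSB first: 00011)
Double-and-add from P = (24, 24):
  bit 0 = 0: acc unchanged = O
  bit 1 = 0: acc unchanged = O
  bit 2 = 0: acc unchanged = O
  bit 3 = 1: acc = O + (2, 4) = (2, 4)
  bit 4 = 1: acc = (2, 4) + (15, 20) = (19, 18)

24P = (19, 18)


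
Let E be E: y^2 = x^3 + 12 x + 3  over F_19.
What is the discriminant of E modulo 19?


4 a^3 + 27 b^2 = 4*12^3 + 27*3^2 = 6912 + 243 = 7155
Delta = -16 * (7155) = -114480
Delta mod 19 = 14

Delta = 14 (mod 19)


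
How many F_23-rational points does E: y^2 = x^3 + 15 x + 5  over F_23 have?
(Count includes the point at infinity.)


For each x in F_23, count y with y^2 = x^3 + 15 x + 5 mod 23:
  x = 3: RHS = 8, y in [10, 13]  -> 2 point(s)
  x = 6: RHS = 12, y in [9, 14]  -> 2 point(s)
  x = 7: RHS = 16, y in [4, 19]  -> 2 point(s)
  x = 8: RHS = 16, y in [4, 19]  -> 2 point(s)
  x = 9: RHS = 18, y in [8, 15]  -> 2 point(s)
  x = 11: RHS = 6, y in [11, 12]  -> 2 point(s)
  x = 12: RHS = 4, y in [2, 21]  -> 2 point(s)
  x = 18: RHS = 12, y in [9, 14]  -> 2 point(s)
  x = 20: RHS = 2, y in [5, 18]  -> 2 point(s)
  x = 21: RHS = 13, y in [6, 17]  -> 2 point(s)
  x = 22: RHS = 12, y in [9, 14]  -> 2 point(s)
Affine points: 22. Add the point at infinity: total = 23.

#E(F_23) = 23


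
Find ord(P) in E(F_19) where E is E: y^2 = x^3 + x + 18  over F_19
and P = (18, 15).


Compute successive multiples of P until we hit O:
  1P = (18, 15)
  2P = (7, 8)
  3P = (1, 1)
  4P = (11, 12)
  5P = (15, 8)
  6P = (2, 16)
  7P = (16, 11)
  8P = (8, 5)
  ... (continuing to 19P)
  19P = O

ord(P) = 19


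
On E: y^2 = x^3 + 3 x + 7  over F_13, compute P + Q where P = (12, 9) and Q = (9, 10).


P != Q, so use the chord formula.
s = (y2 - y1) / (x2 - x1) = (1) / (10) mod 13 = 4
x3 = s^2 - x1 - x2 mod 13 = 4^2 - 12 - 9 = 8
y3 = s (x1 - x3) - y1 mod 13 = 4 * (12 - 8) - 9 = 7

P + Q = (8, 7)


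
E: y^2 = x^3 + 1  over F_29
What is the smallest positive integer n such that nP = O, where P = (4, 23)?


Compute successive multiples of P until we hit O:
  1P = (4, 23)
  2P = (8, 22)
  3P = (8, 7)
  4P = (4, 6)
  5P = O

ord(P) = 5


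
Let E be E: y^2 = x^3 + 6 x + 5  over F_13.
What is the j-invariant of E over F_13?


Delta = -16(4 a^3 + 27 b^2) mod 13 = 11
-1728 * (4 a)^3 = -1728 * (4*6)^3 mod 13 = 5
j = 5 * 11^(-1) mod 13 = 4

j = 4 (mod 13)


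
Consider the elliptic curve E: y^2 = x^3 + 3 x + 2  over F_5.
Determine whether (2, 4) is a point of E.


Check whether y^2 = x^3 + 3 x + 2 (mod 5) for (x, y) = (2, 4).
LHS: y^2 = 4^2 mod 5 = 1
RHS: x^3 + 3 x + 2 = 2^3 + 3*2 + 2 mod 5 = 1
LHS = RHS

Yes, on the curve


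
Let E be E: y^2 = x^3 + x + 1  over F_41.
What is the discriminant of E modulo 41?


4 a^3 + 27 b^2 = 4*1^3 + 27*1^2 = 4 + 27 = 31
Delta = -16 * (31) = -496
Delta mod 41 = 37

Delta = 37 (mod 41)


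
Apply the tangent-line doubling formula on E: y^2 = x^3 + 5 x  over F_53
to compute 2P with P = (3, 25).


Doubling: s = (3 x1^2 + a) / (2 y1)
s = (3*3^2 + 5) / (2*25) mod 53 = 7
x3 = s^2 - 2 x1 mod 53 = 7^2 - 2*3 = 43
y3 = s (x1 - x3) - y1 mod 53 = 7 * (3 - 43) - 25 = 13

2P = (43, 13)


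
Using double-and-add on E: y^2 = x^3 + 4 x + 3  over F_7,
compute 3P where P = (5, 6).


k = 3 = 11_2 (binary, LSB first: 11)
Double-and-add from P = (5, 6):
  bit 0 = 1: acc = O + (5, 6) = (5, 6)
  bit 1 = 1: acc = (5, 6) + (5, 1) = O

3P = O


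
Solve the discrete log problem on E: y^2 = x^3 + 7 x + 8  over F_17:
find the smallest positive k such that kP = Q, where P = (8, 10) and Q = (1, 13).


Enumerate multiples of P until we hit Q = (1, 13):
  1P = (8, 10)
  2P = (0, 5)
  3P = (7, 14)
  4P = (1, 13)
Match found at i = 4.

k = 4


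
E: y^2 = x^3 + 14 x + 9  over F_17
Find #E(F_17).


For each x in F_17, count y with y^2 = x^3 + 14 x + 9 mod 17:
  x = 0: RHS = 9, y in [3, 14]  -> 2 point(s)
  x = 5: RHS = 0, y in [0]  -> 1 point(s)
  x = 7: RHS = 8, y in [5, 12]  -> 2 point(s)
  x = 8: RHS = 4, y in [2, 15]  -> 2 point(s)
  x = 11: RHS = 15, y in [7, 10]  -> 2 point(s)
  x = 12: RHS = 1, y in [1, 16]  -> 2 point(s)
  x = 13: RHS = 8, y in [5, 12]  -> 2 point(s)
  x = 14: RHS = 8, y in [5, 12]  -> 2 point(s)
Affine points: 15. Add the point at infinity: total = 16.

#E(F_17) = 16


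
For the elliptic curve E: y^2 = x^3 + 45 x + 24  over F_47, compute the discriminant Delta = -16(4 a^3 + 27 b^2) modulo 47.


4 a^3 + 27 b^2 = 4*45^3 + 27*24^2 = 364500 + 15552 = 380052
Delta = -16 * (380052) = -6080832
Delta mod 47 = 28

Delta = 28 (mod 47)


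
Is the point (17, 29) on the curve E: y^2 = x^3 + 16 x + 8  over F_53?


Check whether y^2 = x^3 + 16 x + 8 (mod 53) for (x, y) = (17, 29).
LHS: y^2 = 29^2 mod 53 = 46
RHS: x^3 + 16 x + 8 = 17^3 + 16*17 + 8 mod 53 = 52
LHS != RHS

No, not on the curve


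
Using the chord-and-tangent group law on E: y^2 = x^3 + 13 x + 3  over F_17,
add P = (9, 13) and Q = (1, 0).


P != Q, so use the chord formula.
s = (y2 - y1) / (x2 - x1) = (4) / (9) mod 17 = 8
x3 = s^2 - x1 - x2 mod 17 = 8^2 - 9 - 1 = 3
y3 = s (x1 - x3) - y1 mod 17 = 8 * (9 - 3) - 13 = 1

P + Q = (3, 1)


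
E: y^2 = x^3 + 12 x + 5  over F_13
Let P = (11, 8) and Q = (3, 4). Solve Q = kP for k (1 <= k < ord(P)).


Enumerate multiples of P until we hit Q = (3, 4):
  1P = (11, 8)
  2P = (3, 4)
Match found at i = 2.

k = 2


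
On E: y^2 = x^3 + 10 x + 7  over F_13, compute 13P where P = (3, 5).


k = 13 = 1101_2 (binary, LSB first: 1011)
Double-and-add from P = (3, 5):
  bit 0 = 1: acc = O + (3, 5) = (3, 5)
  bit 1 = 0: acc unchanged = (3, 5)
  bit 2 = 1: acc = (3, 5) + (2, 3) = (12, 3)
  bit 3 = 1: acc = (12, 3) + (8, 1) = (3, 8)

13P = (3, 8)


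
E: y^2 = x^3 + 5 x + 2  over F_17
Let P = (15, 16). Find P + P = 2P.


Doubling: s = (3 x1^2 + a) / (2 y1)
s = (3*15^2 + 5) / (2*16) mod 17 = 0
x3 = s^2 - 2 x1 mod 17 = 0^2 - 2*15 = 4
y3 = s (x1 - x3) - y1 mod 17 = 0 * (15 - 4) - 16 = 1

2P = (4, 1)


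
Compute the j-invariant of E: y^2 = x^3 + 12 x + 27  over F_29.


Delta = -16(4 a^3 + 27 b^2) mod 29 = 26
-1728 * (4 a)^3 = -1728 * (4*12)^3 mod 29 = 6
j = 6 * 26^(-1) mod 29 = 27

j = 27 (mod 29)


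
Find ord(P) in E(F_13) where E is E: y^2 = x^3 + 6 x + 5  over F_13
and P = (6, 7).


Compute successive multiples of P until we hit O:
  1P = (6, 7)
  2P = (10, 5)
  3P = (7, 0)
  4P = (10, 8)
  5P = (6, 6)
  6P = O

ord(P) = 6


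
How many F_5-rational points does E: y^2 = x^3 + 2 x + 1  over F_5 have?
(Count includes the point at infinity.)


For each x in F_5, count y with y^2 = x^3 + 2 x + 1 mod 5:
  x = 0: RHS = 1, y in [1, 4]  -> 2 point(s)
  x = 1: RHS = 4, y in [2, 3]  -> 2 point(s)
  x = 3: RHS = 4, y in [2, 3]  -> 2 point(s)
Affine points: 6. Add the point at infinity: total = 7.

#E(F_5) = 7


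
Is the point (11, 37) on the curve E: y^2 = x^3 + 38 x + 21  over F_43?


Check whether y^2 = x^3 + 38 x + 21 (mod 43) for (x, y) = (11, 37).
LHS: y^2 = 37^2 mod 43 = 36
RHS: x^3 + 38 x + 21 = 11^3 + 38*11 + 21 mod 43 = 7
LHS != RHS

No, not on the curve


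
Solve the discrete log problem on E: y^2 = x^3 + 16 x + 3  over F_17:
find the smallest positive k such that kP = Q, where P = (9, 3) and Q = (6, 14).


Enumerate multiples of P until we hit Q = (6, 14):
  1P = (9, 3)
  2P = (7, 4)
  3P = (14, 8)
  4P = (12, 11)
  5P = (5, 2)
  6P = (2, 3)
  7P = (6, 14)
Match found at i = 7.

k = 7


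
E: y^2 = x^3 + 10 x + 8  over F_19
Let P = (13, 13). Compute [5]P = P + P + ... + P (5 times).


k = 5 = 101_2 (binary, LSB first: 101)
Double-and-add from P = (13, 13):
  bit 0 = 1: acc = O + (13, 13) = (13, 13)
  bit 1 = 0: acc unchanged = (13, 13)
  bit 2 = 1: acc = (13, 13) + (10, 14) = (13, 6)

5P = (13, 6)


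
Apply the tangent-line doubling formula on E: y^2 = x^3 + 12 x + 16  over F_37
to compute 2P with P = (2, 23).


Doubling: s = (3 x1^2 + a) / (2 y1)
s = (3*2^2 + 12) / (2*23) mod 37 = 15
x3 = s^2 - 2 x1 mod 37 = 15^2 - 2*2 = 36
y3 = s (x1 - x3) - y1 mod 37 = 15 * (2 - 36) - 23 = 22

2P = (36, 22)


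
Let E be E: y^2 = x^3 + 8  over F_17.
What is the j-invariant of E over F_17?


Delta = -16(4 a^3 + 27 b^2) mod 17 = 11
-1728 * (4 a)^3 = -1728 * (4*0)^3 mod 17 = 0
j = 0 * 11^(-1) mod 17 = 0

j = 0 (mod 17)


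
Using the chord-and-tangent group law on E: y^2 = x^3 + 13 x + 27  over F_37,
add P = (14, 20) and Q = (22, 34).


P != Q, so use the chord formula.
s = (y2 - y1) / (x2 - x1) = (14) / (8) mod 37 = 11
x3 = s^2 - x1 - x2 mod 37 = 11^2 - 14 - 22 = 11
y3 = s (x1 - x3) - y1 mod 37 = 11 * (14 - 11) - 20 = 13

P + Q = (11, 13)


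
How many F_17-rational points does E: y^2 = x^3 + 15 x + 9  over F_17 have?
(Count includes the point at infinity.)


For each x in F_17, count y with y^2 = x^3 + 15 x + 9 mod 17:
  x = 0: RHS = 9, y in [3, 14]  -> 2 point(s)
  x = 1: RHS = 8, y in [5, 12]  -> 2 point(s)
  x = 2: RHS = 13, y in [8, 9]  -> 2 point(s)
  x = 3: RHS = 13, y in [8, 9]  -> 2 point(s)
  x = 6: RHS = 9, y in [3, 14]  -> 2 point(s)
  x = 7: RHS = 15, y in [7, 10]  -> 2 point(s)
  x = 11: RHS = 9, y in [3, 14]  -> 2 point(s)
  x = 12: RHS = 13, y in [8, 9]  -> 2 point(s)
  x = 13: RHS = 4, y in [2, 15]  -> 2 point(s)
Affine points: 18. Add the point at infinity: total = 19.

#E(F_17) = 19


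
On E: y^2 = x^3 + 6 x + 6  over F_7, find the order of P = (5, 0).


Compute successive multiples of P until we hit O:
  1P = (5, 0)
  2P = O

ord(P) = 2


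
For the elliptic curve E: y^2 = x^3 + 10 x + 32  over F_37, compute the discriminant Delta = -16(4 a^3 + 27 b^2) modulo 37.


4 a^3 + 27 b^2 = 4*10^3 + 27*32^2 = 4000 + 27648 = 31648
Delta = -16 * (31648) = -506368
Delta mod 37 = 14

Delta = 14 (mod 37)


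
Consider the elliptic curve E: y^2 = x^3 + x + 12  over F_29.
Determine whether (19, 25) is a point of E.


Check whether y^2 = x^3 + 1 x + 12 (mod 29) for (x, y) = (19, 25).
LHS: y^2 = 25^2 mod 29 = 16
RHS: x^3 + 1 x + 12 = 19^3 + 1*19 + 12 mod 29 = 17
LHS != RHS

No, not on the curve


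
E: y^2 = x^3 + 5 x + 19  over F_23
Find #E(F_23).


For each x in F_23, count y with y^2 = x^3 + 5 x + 19 mod 23:
  x = 1: RHS = 2, y in [5, 18]  -> 2 point(s)
  x = 5: RHS = 8, y in [10, 13]  -> 2 point(s)
  x = 6: RHS = 12, y in [9, 14]  -> 2 point(s)
  x = 7: RHS = 6, y in [11, 12]  -> 2 point(s)
  x = 11: RHS = 2, y in [5, 18]  -> 2 point(s)
  x = 12: RHS = 13, y in [6, 17]  -> 2 point(s)
  x = 13: RHS = 4, y in [2, 21]  -> 2 point(s)
  x = 14: RHS = 4, y in [2, 21]  -> 2 point(s)
  x = 16: RHS = 9, y in [3, 20]  -> 2 point(s)
  x = 17: RHS = 3, y in [7, 16]  -> 2 point(s)
  x = 19: RHS = 4, y in [2, 21]  -> 2 point(s)
  x = 20: RHS = 0, y in [0]  -> 1 point(s)
  x = 21: RHS = 1, y in [1, 22]  -> 2 point(s)
  x = 22: RHS = 13, y in [6, 17]  -> 2 point(s)
Affine points: 27. Add the point at infinity: total = 28.

#E(F_23) = 28


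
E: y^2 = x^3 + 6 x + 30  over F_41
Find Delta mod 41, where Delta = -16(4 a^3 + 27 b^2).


4 a^3 + 27 b^2 = 4*6^3 + 27*30^2 = 864 + 24300 = 25164
Delta = -16 * (25164) = -402624
Delta mod 41 = 37

Delta = 37 (mod 41)


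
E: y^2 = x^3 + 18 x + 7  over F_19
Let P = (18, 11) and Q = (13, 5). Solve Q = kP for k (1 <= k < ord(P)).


Enumerate multiples of P until we hit Q = (13, 5):
  1P = (18, 11)
  2P = (13, 5)
Match found at i = 2.

k = 2


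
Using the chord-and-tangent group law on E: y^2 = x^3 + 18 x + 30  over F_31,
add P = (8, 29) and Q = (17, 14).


P != Q, so use the chord formula.
s = (y2 - y1) / (x2 - x1) = (16) / (9) mod 31 = 19
x3 = s^2 - x1 - x2 mod 31 = 19^2 - 8 - 17 = 26
y3 = s (x1 - x3) - y1 mod 31 = 19 * (8 - 26) - 29 = 1

P + Q = (26, 1)


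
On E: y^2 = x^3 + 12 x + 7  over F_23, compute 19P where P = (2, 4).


k = 19 = 10011_2 (binary, LSB first: 11001)
Double-and-add from P = (2, 4):
  bit 0 = 1: acc = O + (2, 4) = (2, 4)
  bit 1 = 1: acc = (2, 4) + (5, 10) = (20, 6)
  bit 2 = 0: acc unchanged = (20, 6)
  bit 3 = 0: acc unchanged = (20, 6)
  bit 4 = 1: acc = (20, 6) + (3, 22) = (2, 19)

19P = (2, 19)


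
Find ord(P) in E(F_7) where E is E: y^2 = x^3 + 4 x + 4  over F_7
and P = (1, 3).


Compute successive multiples of P until we hit O:
  1P = (1, 3)
  2P = (5, 4)
  3P = (5, 3)
  4P = (1, 4)
  5P = O

ord(P) = 5


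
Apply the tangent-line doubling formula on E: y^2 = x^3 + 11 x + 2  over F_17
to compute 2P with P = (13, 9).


Doubling: s = (3 x1^2 + a) / (2 y1)
s = (3*13^2 + 11) / (2*9) mod 17 = 8
x3 = s^2 - 2 x1 mod 17 = 8^2 - 2*13 = 4
y3 = s (x1 - x3) - y1 mod 17 = 8 * (13 - 4) - 9 = 12

2P = (4, 12)


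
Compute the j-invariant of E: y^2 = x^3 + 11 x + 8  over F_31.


Delta = -16(4 a^3 + 27 b^2) mod 31 = 8
-1728 * (4 a)^3 = -1728 * (4*11)^3 mod 31 = 30
j = 30 * 8^(-1) mod 31 = 27

j = 27 (mod 31)


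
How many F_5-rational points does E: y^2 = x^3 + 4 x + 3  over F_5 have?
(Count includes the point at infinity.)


For each x in F_5, count y with y^2 = x^3 + 4 x + 3 mod 5:
  x = 2: RHS = 4, y in [2, 3]  -> 2 point(s)
Affine points: 2. Add the point at infinity: total = 3.

#E(F_5) = 3


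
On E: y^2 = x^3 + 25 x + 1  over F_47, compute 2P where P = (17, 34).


Doubling: s = (3 x1^2 + a) / (2 y1)
s = (3*17^2 + 25) / (2*34) mod 47 = 38
x3 = s^2 - 2 x1 mod 47 = 38^2 - 2*17 = 0
y3 = s (x1 - x3) - y1 mod 47 = 38 * (17 - 0) - 34 = 1

2P = (0, 1)


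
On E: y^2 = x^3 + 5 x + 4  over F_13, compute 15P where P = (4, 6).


k = 15 = 1111_2 (binary, LSB first: 1111)
Double-and-add from P = (4, 6):
  bit 0 = 1: acc = O + (4, 6) = (4, 6)
  bit 1 = 1: acc = (4, 6) + (6, 9) = (2, 10)
  bit 2 = 1: acc = (2, 10) + (11, 8) = (10, 12)
  bit 3 = 1: acc = (10, 12) + (0, 11) = (6, 4)

15P = (6, 4)


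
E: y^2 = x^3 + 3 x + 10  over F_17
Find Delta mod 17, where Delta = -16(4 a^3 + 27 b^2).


4 a^3 + 27 b^2 = 4*3^3 + 27*10^2 = 108 + 2700 = 2808
Delta = -16 * (2808) = -44928
Delta mod 17 = 3

Delta = 3 (mod 17)


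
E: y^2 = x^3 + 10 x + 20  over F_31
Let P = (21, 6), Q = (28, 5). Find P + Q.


P != Q, so use the chord formula.
s = (y2 - y1) / (x2 - x1) = (30) / (7) mod 31 = 22
x3 = s^2 - x1 - x2 mod 31 = 22^2 - 21 - 28 = 1
y3 = s (x1 - x3) - y1 mod 31 = 22 * (21 - 1) - 6 = 0

P + Q = (1, 0)


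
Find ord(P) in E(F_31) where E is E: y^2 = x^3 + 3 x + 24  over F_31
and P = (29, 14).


Compute successive multiples of P until we hit O:
  1P = (29, 14)
  2P = (29, 17)
  3P = O

ord(P) = 3


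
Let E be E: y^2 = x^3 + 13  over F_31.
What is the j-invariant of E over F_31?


Delta = -16(4 a^3 + 27 b^2) mod 31 = 28
-1728 * (4 a)^3 = -1728 * (4*0)^3 mod 31 = 0
j = 0 * 28^(-1) mod 31 = 0

j = 0 (mod 31)


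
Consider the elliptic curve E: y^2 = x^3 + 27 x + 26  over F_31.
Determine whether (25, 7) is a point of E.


Check whether y^2 = x^3 + 27 x + 26 (mod 31) for (x, y) = (25, 7).
LHS: y^2 = 7^2 mod 31 = 18
RHS: x^3 + 27 x + 26 = 25^3 + 27*25 + 26 mod 31 = 20
LHS != RHS

No, not on the curve


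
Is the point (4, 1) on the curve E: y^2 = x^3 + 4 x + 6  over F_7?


Check whether y^2 = x^3 + 4 x + 6 (mod 7) for (x, y) = (4, 1).
LHS: y^2 = 1^2 mod 7 = 1
RHS: x^3 + 4 x + 6 = 4^3 + 4*4 + 6 mod 7 = 2
LHS != RHS

No, not on the curve


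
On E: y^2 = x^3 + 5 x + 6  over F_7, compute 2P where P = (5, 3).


Doubling: s = (3 x1^2 + a) / (2 y1)
s = (3*5^2 + 5) / (2*3) mod 7 = 4
x3 = s^2 - 2 x1 mod 7 = 4^2 - 2*5 = 6
y3 = s (x1 - x3) - y1 mod 7 = 4 * (5 - 6) - 3 = 0

2P = (6, 0)


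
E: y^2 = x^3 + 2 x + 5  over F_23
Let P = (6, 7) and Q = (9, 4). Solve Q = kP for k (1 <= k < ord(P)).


Enumerate multiples of P until we hit Q = (9, 4):
  1P = (6, 7)
  2P = (15, 11)
  3P = (11, 1)
  4P = (1, 10)
  5P = (9, 4)
Match found at i = 5.

k = 5


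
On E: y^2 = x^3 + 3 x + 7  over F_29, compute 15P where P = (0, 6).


k = 15 = 1111_2 (binary, LSB first: 1111)
Double-and-add from P = (0, 6):
  bit 0 = 1: acc = O + (0, 6) = (0, 6)
  bit 1 = 1: acc = (0, 6) + (20, 18) = (14, 3)
  bit 2 = 1: acc = (14, 3) + (22, 7) = (15, 11)
  bit 3 = 1: acc = (15, 11) + (27, 14) = (7, 20)

15P = (7, 20)


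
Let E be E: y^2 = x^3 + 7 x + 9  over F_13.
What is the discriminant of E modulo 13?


4 a^3 + 27 b^2 = 4*7^3 + 27*9^2 = 1372 + 2187 = 3559
Delta = -16 * (3559) = -56944
Delta mod 13 = 9

Delta = 9 (mod 13)


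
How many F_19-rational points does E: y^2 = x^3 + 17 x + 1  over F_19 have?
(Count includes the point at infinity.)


For each x in F_19, count y with y^2 = x^3 + 17 x + 1 mod 19:
  x = 0: RHS = 1, y in [1, 18]  -> 2 point(s)
  x = 1: RHS = 0, y in [0]  -> 1 point(s)
  x = 2: RHS = 5, y in [9, 10]  -> 2 point(s)
  x = 4: RHS = 0, y in [0]  -> 1 point(s)
  x = 7: RHS = 7, y in [8, 11]  -> 2 point(s)
  x = 9: RHS = 9, y in [3, 16]  -> 2 point(s)
  x = 13: RHS = 6, y in [5, 14]  -> 2 point(s)
  x = 14: RHS = 0, y in [0]  -> 1 point(s)
  x = 17: RHS = 16, y in [4, 15]  -> 2 point(s)
Affine points: 15. Add the point at infinity: total = 16.

#E(F_19) = 16


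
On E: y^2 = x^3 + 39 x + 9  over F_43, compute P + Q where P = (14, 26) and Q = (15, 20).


P != Q, so use the chord formula.
s = (y2 - y1) / (x2 - x1) = (37) / (1) mod 43 = 37
x3 = s^2 - x1 - x2 mod 43 = 37^2 - 14 - 15 = 7
y3 = s (x1 - x3) - y1 mod 43 = 37 * (14 - 7) - 26 = 18

P + Q = (7, 18)


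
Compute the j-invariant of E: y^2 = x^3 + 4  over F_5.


Delta = -16(4 a^3 + 27 b^2) mod 5 = 3
-1728 * (4 a)^3 = -1728 * (4*0)^3 mod 5 = 0
j = 0 * 3^(-1) mod 5 = 0

j = 0 (mod 5)


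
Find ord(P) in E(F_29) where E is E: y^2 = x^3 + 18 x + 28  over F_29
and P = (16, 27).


Compute successive multiples of P until we hit O:
  1P = (16, 27)
  2P = (3, 14)
  3P = (11, 7)
  4P = (18, 23)
  5P = (28, 26)
  6P = (13, 9)
  7P = (7, 27)
  8P = (6, 2)
  ... (continuing to 17P)
  17P = O

ord(P) = 17


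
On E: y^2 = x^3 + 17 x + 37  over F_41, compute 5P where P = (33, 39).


k = 5 = 101_2 (binary, LSB first: 101)
Double-and-add from P = (33, 39):
  bit 0 = 1: acc = O + (33, 39) = (33, 39)
  bit 1 = 0: acc unchanged = (33, 39)
  bit 2 = 1: acc = (33, 39) + (39, 35) = (15, 31)

5P = (15, 31)


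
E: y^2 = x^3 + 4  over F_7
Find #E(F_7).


For each x in F_7, count y with y^2 = x^3 + 0 x + 4 mod 7:
  x = 0: RHS = 4, y in [2, 5]  -> 2 point(s)
Affine points: 2. Add the point at infinity: total = 3.

#E(F_7) = 3


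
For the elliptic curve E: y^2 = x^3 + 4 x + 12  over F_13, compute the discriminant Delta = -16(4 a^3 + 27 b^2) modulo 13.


4 a^3 + 27 b^2 = 4*4^3 + 27*12^2 = 256 + 3888 = 4144
Delta = -16 * (4144) = -66304
Delta mod 13 = 9

Delta = 9 (mod 13)


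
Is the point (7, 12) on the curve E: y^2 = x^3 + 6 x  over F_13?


Check whether y^2 = x^3 + 6 x + 0 (mod 13) for (x, y) = (7, 12).
LHS: y^2 = 12^2 mod 13 = 1
RHS: x^3 + 6 x + 0 = 7^3 + 6*7 + 0 mod 13 = 8
LHS != RHS

No, not on the curve


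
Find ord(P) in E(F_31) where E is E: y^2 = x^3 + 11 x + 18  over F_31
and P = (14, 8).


Compute successive multiples of P until we hit O:
  1P = (14, 8)
  2P = (0, 24)
  3P = (24, 30)
  4P = (9, 3)
  5P = (9, 28)
  6P = (24, 1)
  7P = (0, 7)
  8P = (14, 23)
  ... (continuing to 9P)
  9P = O

ord(P) = 9


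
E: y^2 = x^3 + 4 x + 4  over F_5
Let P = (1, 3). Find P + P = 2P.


Doubling: s = (3 x1^2 + a) / (2 y1)
s = (3*1^2 + 4) / (2*3) mod 5 = 2
x3 = s^2 - 2 x1 mod 5 = 2^2 - 2*1 = 2
y3 = s (x1 - x3) - y1 mod 5 = 2 * (1 - 2) - 3 = 0

2P = (2, 0)


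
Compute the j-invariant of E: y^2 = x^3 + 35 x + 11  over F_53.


Delta = -16(4 a^3 + 27 b^2) mod 53 = 8
-1728 * (4 a)^3 = -1728 * (4*35)^3 mod 53 = 15
j = 15 * 8^(-1) mod 53 = 35

j = 35 (mod 53)


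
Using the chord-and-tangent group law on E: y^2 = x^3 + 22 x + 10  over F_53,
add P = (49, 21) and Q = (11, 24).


P != Q, so use the chord formula.
s = (y2 - y1) / (x2 - x1) = (3) / (15) mod 53 = 32
x3 = s^2 - x1 - x2 mod 53 = 32^2 - 49 - 11 = 10
y3 = s (x1 - x3) - y1 mod 53 = 32 * (49 - 10) - 21 = 8

P + Q = (10, 8)


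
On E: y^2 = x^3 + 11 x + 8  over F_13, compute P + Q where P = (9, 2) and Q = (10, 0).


P != Q, so use the chord formula.
s = (y2 - y1) / (x2 - x1) = (11) / (1) mod 13 = 11
x3 = s^2 - x1 - x2 mod 13 = 11^2 - 9 - 10 = 11
y3 = s (x1 - x3) - y1 mod 13 = 11 * (9 - 11) - 2 = 2

P + Q = (11, 2)


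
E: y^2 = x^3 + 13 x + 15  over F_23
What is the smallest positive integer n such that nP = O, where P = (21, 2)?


Compute successive multiples of P until we hit O:
  1P = (21, 2)
  2P = (10, 15)
  3P = (1, 12)
  4P = (7, 14)
  5P = (7, 9)
  6P = (1, 11)
  7P = (10, 8)
  8P = (21, 21)
  ... (continuing to 9P)
  9P = O

ord(P) = 9


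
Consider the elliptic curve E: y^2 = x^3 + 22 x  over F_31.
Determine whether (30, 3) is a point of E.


Check whether y^2 = x^3 + 22 x + 0 (mod 31) for (x, y) = (30, 3).
LHS: y^2 = 3^2 mod 31 = 9
RHS: x^3 + 22 x + 0 = 30^3 + 22*30 + 0 mod 31 = 8
LHS != RHS

No, not on the curve


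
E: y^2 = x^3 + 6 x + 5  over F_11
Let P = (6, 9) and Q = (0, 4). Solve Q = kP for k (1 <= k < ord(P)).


Enumerate multiples of P until we hit Q = (0, 4):
  1P = (6, 9)
  2P = (0, 7)
  3P = (10, 8)
  4P = (4, 7)
  5P = (2, 6)
  6P = (7, 4)
  7P = (1, 10)
  8P = (8, 9)
  9P = (8, 2)
  10P = (1, 1)
  11P = (7, 7)
  12P = (2, 5)
  13P = (4, 4)
  14P = (10, 3)
  15P = (0, 4)
Match found at i = 15.

k = 15


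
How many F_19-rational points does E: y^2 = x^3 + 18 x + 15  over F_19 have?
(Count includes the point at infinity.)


For each x in F_19, count y with y^2 = x^3 + 18 x + 15 mod 19:
  x = 3: RHS = 1, y in [1, 18]  -> 2 point(s)
  x = 6: RHS = 16, y in [4, 15]  -> 2 point(s)
  x = 7: RHS = 9, y in [3, 16]  -> 2 point(s)
  x = 8: RHS = 6, y in [5, 14]  -> 2 point(s)
  x = 10: RHS = 17, y in [6, 13]  -> 2 point(s)
  x = 11: RHS = 5, y in [9, 10]  -> 2 point(s)
  x = 14: RHS = 9, y in [3, 16]  -> 2 point(s)
  x = 17: RHS = 9, y in [3, 16]  -> 2 point(s)
Affine points: 16. Add the point at infinity: total = 17.

#E(F_19) = 17


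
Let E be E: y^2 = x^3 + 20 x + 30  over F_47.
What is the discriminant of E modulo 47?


4 a^3 + 27 b^2 = 4*20^3 + 27*30^2 = 32000 + 24300 = 56300
Delta = -16 * (56300) = -900800
Delta mod 47 = 2

Delta = 2 (mod 47)
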